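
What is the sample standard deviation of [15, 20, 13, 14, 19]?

3.1145

Step 1: Compute the mean: 16.2
Step 2: Sum of squared deviations from the mean: 38.8
Step 3: Sample variance = 38.8 / 4 = 9.7
Step 4: Standard deviation = sqrt(9.7) = 3.1145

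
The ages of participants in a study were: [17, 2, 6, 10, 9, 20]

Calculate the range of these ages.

18

Step 1: Identify the maximum value: max = 20
Step 2: Identify the minimum value: min = 2
Step 3: Range = max - min = 20 - 2 = 18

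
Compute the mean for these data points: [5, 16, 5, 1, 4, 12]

7.1667

Step 1: Sum all values: 5 + 16 + 5 + 1 + 4 + 12 = 43
Step 2: Count the number of values: n = 6
Step 3: Mean = sum / n = 43 / 6 = 7.1667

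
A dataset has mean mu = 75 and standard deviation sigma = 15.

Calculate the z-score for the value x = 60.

-1

Step 1: Recall the z-score formula: z = (x - mu) / sigma
Step 2: Substitute values: z = (60 - 75) / 15
Step 3: z = -15 / 15 = -1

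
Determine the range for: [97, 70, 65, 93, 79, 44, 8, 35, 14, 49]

89

Step 1: Identify the maximum value: max = 97
Step 2: Identify the minimum value: min = 8
Step 3: Range = max - min = 97 - 8 = 89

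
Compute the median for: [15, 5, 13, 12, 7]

12

Step 1: Sort the data in ascending order: [5, 7, 12, 13, 15]
Step 2: The number of values is n = 5.
Step 3: Since n is odd, the median is the middle value at position 3: 12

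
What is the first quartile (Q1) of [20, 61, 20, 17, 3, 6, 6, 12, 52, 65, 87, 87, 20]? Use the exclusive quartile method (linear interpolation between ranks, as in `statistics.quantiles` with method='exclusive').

9

Step 1: Sort the data: [3, 6, 6, 12, 17, 20, 20, 20, 52, 61, 65, 87, 87]
Step 2: n = 13
Step 3: Using the exclusive quartile method:
  Q1 = 9
  Q2 (median) = 20
  Q3 = 63
  IQR = Q3 - Q1 = 63 - 9 = 54
Step 4: Q1 = 9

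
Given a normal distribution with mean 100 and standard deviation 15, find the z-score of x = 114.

0.9333

Step 1: Recall the z-score formula: z = (x - mu) / sigma
Step 2: Substitute values: z = (114 - 100) / 15
Step 3: z = 14 / 15 = 0.9333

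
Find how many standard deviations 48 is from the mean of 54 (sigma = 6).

-1

Step 1: Recall the z-score formula: z = (x - mu) / sigma
Step 2: Substitute values: z = (48 - 54) / 6
Step 3: z = -6 / 6 = -1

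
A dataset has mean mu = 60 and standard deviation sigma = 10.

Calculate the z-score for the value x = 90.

3

Step 1: Recall the z-score formula: z = (x - mu) / sigma
Step 2: Substitute values: z = (90 - 60) / 10
Step 3: z = 30 / 10 = 3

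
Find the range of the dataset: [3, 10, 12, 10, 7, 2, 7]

10

Step 1: Identify the maximum value: max = 12
Step 2: Identify the minimum value: min = 2
Step 3: Range = max - min = 12 - 2 = 10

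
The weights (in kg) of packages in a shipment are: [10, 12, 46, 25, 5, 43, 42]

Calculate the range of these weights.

41

Step 1: Identify the maximum value: max = 46
Step 2: Identify the minimum value: min = 5
Step 3: Range = max - min = 46 - 5 = 41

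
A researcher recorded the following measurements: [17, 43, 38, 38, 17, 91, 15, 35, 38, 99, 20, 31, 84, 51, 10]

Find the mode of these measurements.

38

Step 1: Count the frequency of each value:
  10: appears 1 time(s)
  15: appears 1 time(s)
  17: appears 2 time(s)
  20: appears 1 time(s)
  31: appears 1 time(s)
  35: appears 1 time(s)
  38: appears 3 time(s)
  43: appears 1 time(s)
  51: appears 1 time(s)
  84: appears 1 time(s)
  91: appears 1 time(s)
  99: appears 1 time(s)
Step 2: The value 38 appears most frequently (3 times).
Step 3: Mode = 38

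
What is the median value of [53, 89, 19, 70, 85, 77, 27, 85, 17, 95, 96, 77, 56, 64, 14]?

70

Step 1: Sort the data in ascending order: [14, 17, 19, 27, 53, 56, 64, 70, 77, 77, 85, 85, 89, 95, 96]
Step 2: The number of values is n = 15.
Step 3: Since n is odd, the median is the middle value at position 8: 70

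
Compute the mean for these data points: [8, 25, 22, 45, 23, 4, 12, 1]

17.5

Step 1: Sum all values: 8 + 25 + 22 + 45 + 23 + 4 + 12 + 1 = 140
Step 2: Count the number of values: n = 8
Step 3: Mean = sum / n = 140 / 8 = 17.5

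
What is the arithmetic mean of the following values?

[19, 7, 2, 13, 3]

8.8

Step 1: Sum all values: 19 + 7 + 2 + 13 + 3 = 44
Step 2: Count the number of values: n = 5
Step 3: Mean = sum / n = 44 / 5 = 8.8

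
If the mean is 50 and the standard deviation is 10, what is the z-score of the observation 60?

1

Step 1: Recall the z-score formula: z = (x - mu) / sigma
Step 2: Substitute values: z = (60 - 50) / 10
Step 3: z = 10 / 10 = 1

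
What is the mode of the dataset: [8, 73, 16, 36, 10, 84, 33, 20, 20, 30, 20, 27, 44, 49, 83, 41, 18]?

20

Step 1: Count the frequency of each value:
  8: appears 1 time(s)
  10: appears 1 time(s)
  16: appears 1 time(s)
  18: appears 1 time(s)
  20: appears 3 time(s)
  27: appears 1 time(s)
  30: appears 1 time(s)
  33: appears 1 time(s)
  36: appears 1 time(s)
  41: appears 1 time(s)
  44: appears 1 time(s)
  49: appears 1 time(s)
  73: appears 1 time(s)
  83: appears 1 time(s)
  84: appears 1 time(s)
Step 2: The value 20 appears most frequently (3 times).
Step 3: Mode = 20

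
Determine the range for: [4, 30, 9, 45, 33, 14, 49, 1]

48

Step 1: Identify the maximum value: max = 49
Step 2: Identify the minimum value: min = 1
Step 3: Range = max - min = 49 - 1 = 48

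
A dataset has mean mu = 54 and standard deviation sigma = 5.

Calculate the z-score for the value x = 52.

-0.4

Step 1: Recall the z-score formula: z = (x - mu) / sigma
Step 2: Substitute values: z = (52 - 54) / 5
Step 3: z = -2 / 5 = -0.4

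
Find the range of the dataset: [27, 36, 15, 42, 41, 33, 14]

28

Step 1: Identify the maximum value: max = 42
Step 2: Identify the minimum value: min = 14
Step 3: Range = max - min = 42 - 14 = 28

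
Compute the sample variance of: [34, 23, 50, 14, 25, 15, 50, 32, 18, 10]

203.8778

Step 1: Compute the mean: (34 + 23 + 50 + 14 + 25 + 15 + 50 + 32 + 18 + 10) / 10 = 27.1
Step 2: Compute squared deviations from the mean:
  (34 - 27.1)^2 = 47.61
  (23 - 27.1)^2 = 16.81
  (50 - 27.1)^2 = 524.41
  (14 - 27.1)^2 = 171.61
  (25 - 27.1)^2 = 4.41
  (15 - 27.1)^2 = 146.41
  (50 - 27.1)^2 = 524.41
  (32 - 27.1)^2 = 24.01
  (18 - 27.1)^2 = 82.81
  (10 - 27.1)^2 = 292.41
Step 3: Sum of squared deviations = 1834.9
Step 4: Sample variance = 1834.9 / 9 = 203.8778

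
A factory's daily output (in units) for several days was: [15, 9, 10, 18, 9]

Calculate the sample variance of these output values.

16.7

Step 1: Compute the mean: (15 + 9 + 10 + 18 + 9) / 5 = 12.2
Step 2: Compute squared deviations from the mean:
  (15 - 12.2)^2 = 7.84
  (9 - 12.2)^2 = 10.24
  (10 - 12.2)^2 = 4.84
  (18 - 12.2)^2 = 33.64
  (9 - 12.2)^2 = 10.24
Step 3: Sum of squared deviations = 66.8
Step 4: Sample variance = 66.8 / 4 = 16.7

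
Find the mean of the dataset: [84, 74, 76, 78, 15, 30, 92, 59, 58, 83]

64.9

Step 1: Sum all values: 84 + 74 + 76 + 78 + 15 + 30 + 92 + 59 + 58 + 83 = 649
Step 2: Count the number of values: n = 10
Step 3: Mean = sum / n = 649 / 10 = 64.9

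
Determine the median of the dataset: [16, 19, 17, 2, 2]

16

Step 1: Sort the data in ascending order: [2, 2, 16, 17, 19]
Step 2: The number of values is n = 5.
Step 3: Since n is odd, the median is the middle value at position 3: 16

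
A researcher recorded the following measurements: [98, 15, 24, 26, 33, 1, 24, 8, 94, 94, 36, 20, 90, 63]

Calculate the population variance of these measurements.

1161.2041

Step 1: Compute the mean: (98 + 15 + 24 + 26 + 33 + 1 + 24 + 8 + 94 + 94 + 36 + 20 + 90 + 63) / 14 = 44.7143
Step 2: Compute squared deviations from the mean:
  (98 - 44.7143)^2 = 2839.3673
  (15 - 44.7143)^2 = 882.9388
  (24 - 44.7143)^2 = 429.0816
  (26 - 44.7143)^2 = 350.2245
  (33 - 44.7143)^2 = 137.2245
  (1 - 44.7143)^2 = 1910.9388
  (24 - 44.7143)^2 = 429.0816
  (8 - 44.7143)^2 = 1347.9388
  (94 - 44.7143)^2 = 2429.0816
  (94 - 44.7143)^2 = 2429.0816
  (36 - 44.7143)^2 = 75.9388
  (20 - 44.7143)^2 = 610.7959
  (90 - 44.7143)^2 = 2050.7959
  (63 - 44.7143)^2 = 334.3673
Step 3: Sum of squared deviations = 16256.8571
Step 4: Population variance = 16256.8571 / 14 = 1161.2041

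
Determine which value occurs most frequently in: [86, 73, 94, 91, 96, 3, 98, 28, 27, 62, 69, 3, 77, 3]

3

Step 1: Count the frequency of each value:
  3: appears 3 time(s)
  27: appears 1 time(s)
  28: appears 1 time(s)
  62: appears 1 time(s)
  69: appears 1 time(s)
  73: appears 1 time(s)
  77: appears 1 time(s)
  86: appears 1 time(s)
  91: appears 1 time(s)
  94: appears 1 time(s)
  96: appears 1 time(s)
  98: appears 1 time(s)
Step 2: The value 3 appears most frequently (3 times).
Step 3: Mode = 3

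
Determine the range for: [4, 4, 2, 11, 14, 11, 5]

12

Step 1: Identify the maximum value: max = 14
Step 2: Identify the minimum value: min = 2
Step 3: Range = max - min = 14 - 2 = 12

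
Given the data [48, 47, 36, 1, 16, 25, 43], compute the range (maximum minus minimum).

47

Step 1: Identify the maximum value: max = 48
Step 2: Identify the minimum value: min = 1
Step 3: Range = max - min = 48 - 1 = 47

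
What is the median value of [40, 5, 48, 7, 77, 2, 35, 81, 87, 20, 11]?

35

Step 1: Sort the data in ascending order: [2, 5, 7, 11, 20, 35, 40, 48, 77, 81, 87]
Step 2: The number of values is n = 11.
Step 3: Since n is odd, the median is the middle value at position 6: 35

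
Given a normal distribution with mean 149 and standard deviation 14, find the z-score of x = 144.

-0.3571

Step 1: Recall the z-score formula: z = (x - mu) / sigma
Step 2: Substitute values: z = (144 - 149) / 14
Step 3: z = -5 / 14 = -0.3571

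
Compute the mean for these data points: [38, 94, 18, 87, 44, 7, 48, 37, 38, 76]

48.7

Step 1: Sum all values: 38 + 94 + 18 + 87 + 44 + 7 + 48 + 37 + 38 + 76 = 487
Step 2: Count the number of values: n = 10
Step 3: Mean = sum / n = 487 / 10 = 48.7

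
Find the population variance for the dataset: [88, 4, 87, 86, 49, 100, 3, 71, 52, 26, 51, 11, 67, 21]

1042.1224

Step 1: Compute the mean: (88 + 4 + 87 + 86 + 49 + 100 + 3 + 71 + 52 + 26 + 51 + 11 + 67 + 21) / 14 = 51.1429
Step 2: Compute squared deviations from the mean:
  (88 - 51.1429)^2 = 1358.449
  (4 - 51.1429)^2 = 2222.449
  (87 - 51.1429)^2 = 1285.7347
  (86 - 51.1429)^2 = 1215.0204
  (49 - 51.1429)^2 = 4.5918
  (100 - 51.1429)^2 = 2387.0204
  (3 - 51.1429)^2 = 2317.7347
  (71 - 51.1429)^2 = 394.3061
  (52 - 51.1429)^2 = 0.7347
  (26 - 51.1429)^2 = 632.1633
  (51 - 51.1429)^2 = 0.0204
  (11 - 51.1429)^2 = 1611.449
  (67 - 51.1429)^2 = 251.449
  (21 - 51.1429)^2 = 908.5918
Step 3: Sum of squared deviations = 14589.7143
Step 4: Population variance = 14589.7143 / 14 = 1042.1224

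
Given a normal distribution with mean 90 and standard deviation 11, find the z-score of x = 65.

-2.2727

Step 1: Recall the z-score formula: z = (x - mu) / sigma
Step 2: Substitute values: z = (65 - 90) / 11
Step 3: z = -25 / 11 = -2.2727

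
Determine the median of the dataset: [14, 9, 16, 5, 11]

11

Step 1: Sort the data in ascending order: [5, 9, 11, 14, 16]
Step 2: The number of values is n = 5.
Step 3: Since n is odd, the median is the middle value at position 3: 11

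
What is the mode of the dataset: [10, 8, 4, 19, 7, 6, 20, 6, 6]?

6

Step 1: Count the frequency of each value:
  4: appears 1 time(s)
  6: appears 3 time(s)
  7: appears 1 time(s)
  8: appears 1 time(s)
  10: appears 1 time(s)
  19: appears 1 time(s)
  20: appears 1 time(s)
Step 2: The value 6 appears most frequently (3 times).
Step 3: Mode = 6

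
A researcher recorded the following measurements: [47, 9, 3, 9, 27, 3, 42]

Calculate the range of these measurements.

44

Step 1: Identify the maximum value: max = 47
Step 2: Identify the minimum value: min = 3
Step 3: Range = max - min = 47 - 3 = 44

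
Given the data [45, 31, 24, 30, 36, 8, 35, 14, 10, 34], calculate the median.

30.5

Step 1: Sort the data in ascending order: [8, 10, 14, 24, 30, 31, 34, 35, 36, 45]
Step 2: The number of values is n = 10.
Step 3: Since n is even, the median is the average of positions 5 and 6:
  Median = (30 + 31) / 2 = 30.5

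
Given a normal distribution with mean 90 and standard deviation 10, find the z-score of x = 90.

0

Step 1: Recall the z-score formula: z = (x - mu) / sigma
Step 2: Substitute values: z = (90 - 90) / 10
Step 3: z = 0 / 10 = 0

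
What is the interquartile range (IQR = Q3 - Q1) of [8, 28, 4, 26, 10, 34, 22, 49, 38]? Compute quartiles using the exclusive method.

27

Step 1: Sort the data: [4, 8, 10, 22, 26, 28, 34, 38, 49]
Step 2: n = 9
Step 3: Using the exclusive quartile method:
  Q1 = 9
  Q2 (median) = 26
  Q3 = 36
  IQR = Q3 - Q1 = 36 - 9 = 27
Step 4: IQR = 27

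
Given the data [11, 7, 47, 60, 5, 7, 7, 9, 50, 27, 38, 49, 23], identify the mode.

7

Step 1: Count the frequency of each value:
  5: appears 1 time(s)
  7: appears 3 time(s)
  9: appears 1 time(s)
  11: appears 1 time(s)
  23: appears 1 time(s)
  27: appears 1 time(s)
  38: appears 1 time(s)
  47: appears 1 time(s)
  49: appears 1 time(s)
  50: appears 1 time(s)
  60: appears 1 time(s)
Step 2: The value 7 appears most frequently (3 times).
Step 3: Mode = 7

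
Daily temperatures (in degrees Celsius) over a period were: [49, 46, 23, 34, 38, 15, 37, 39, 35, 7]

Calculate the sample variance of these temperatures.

178.0111

Step 1: Compute the mean: (49 + 46 + 23 + 34 + 38 + 15 + 37 + 39 + 35 + 7) / 10 = 32.3
Step 2: Compute squared deviations from the mean:
  (49 - 32.3)^2 = 278.89
  (46 - 32.3)^2 = 187.69
  (23 - 32.3)^2 = 86.49
  (34 - 32.3)^2 = 2.89
  (38 - 32.3)^2 = 32.49
  (15 - 32.3)^2 = 299.29
  (37 - 32.3)^2 = 22.09
  (39 - 32.3)^2 = 44.89
  (35 - 32.3)^2 = 7.29
  (7 - 32.3)^2 = 640.09
Step 3: Sum of squared deviations = 1602.1
Step 4: Sample variance = 1602.1 / 9 = 178.0111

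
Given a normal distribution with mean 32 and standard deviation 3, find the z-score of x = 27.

-1.6667

Step 1: Recall the z-score formula: z = (x - mu) / sigma
Step 2: Substitute values: z = (27 - 32) / 3
Step 3: z = -5 / 3 = -1.6667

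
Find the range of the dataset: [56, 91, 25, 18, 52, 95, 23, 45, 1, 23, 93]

94

Step 1: Identify the maximum value: max = 95
Step 2: Identify the minimum value: min = 1
Step 3: Range = max - min = 95 - 1 = 94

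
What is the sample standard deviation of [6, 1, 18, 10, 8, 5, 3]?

5.5891

Step 1: Compute the mean: 7.2857
Step 2: Sum of squared deviations from the mean: 187.4286
Step 3: Sample variance = 187.4286 / 6 = 31.2381
Step 4: Standard deviation = sqrt(31.2381) = 5.5891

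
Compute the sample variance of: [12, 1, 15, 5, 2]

38.5

Step 1: Compute the mean: (12 + 1 + 15 + 5 + 2) / 5 = 7
Step 2: Compute squared deviations from the mean:
  (12 - 7)^2 = 25
  (1 - 7)^2 = 36
  (15 - 7)^2 = 64
  (5 - 7)^2 = 4
  (2 - 7)^2 = 25
Step 3: Sum of squared deviations = 154
Step 4: Sample variance = 154 / 4 = 38.5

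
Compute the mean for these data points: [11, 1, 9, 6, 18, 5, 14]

9.1429

Step 1: Sum all values: 11 + 1 + 9 + 6 + 18 + 5 + 14 = 64
Step 2: Count the number of values: n = 7
Step 3: Mean = sum / n = 64 / 7 = 9.1429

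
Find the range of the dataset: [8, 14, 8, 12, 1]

13

Step 1: Identify the maximum value: max = 14
Step 2: Identify the minimum value: min = 1
Step 3: Range = max - min = 14 - 1 = 13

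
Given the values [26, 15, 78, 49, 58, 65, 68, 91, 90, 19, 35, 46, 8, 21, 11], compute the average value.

45.3333

Step 1: Sum all values: 26 + 15 + 78 + 49 + 58 + 65 + 68 + 91 + 90 + 19 + 35 + 46 + 8 + 21 + 11 = 680
Step 2: Count the number of values: n = 15
Step 3: Mean = sum / n = 680 / 15 = 45.3333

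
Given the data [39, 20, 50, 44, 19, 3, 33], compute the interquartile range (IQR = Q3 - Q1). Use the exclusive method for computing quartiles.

25

Step 1: Sort the data: [3, 19, 20, 33, 39, 44, 50]
Step 2: n = 7
Step 3: Using the exclusive quartile method:
  Q1 = 19
  Q2 (median) = 33
  Q3 = 44
  IQR = Q3 - Q1 = 44 - 19 = 25
Step 4: IQR = 25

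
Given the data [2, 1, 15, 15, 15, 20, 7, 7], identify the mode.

15

Step 1: Count the frequency of each value:
  1: appears 1 time(s)
  2: appears 1 time(s)
  7: appears 2 time(s)
  15: appears 3 time(s)
  20: appears 1 time(s)
Step 2: The value 15 appears most frequently (3 times).
Step 3: Mode = 15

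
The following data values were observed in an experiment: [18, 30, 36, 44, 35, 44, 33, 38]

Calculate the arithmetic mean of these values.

34.75

Step 1: Sum all values: 18 + 30 + 36 + 44 + 35 + 44 + 33 + 38 = 278
Step 2: Count the number of values: n = 8
Step 3: Mean = sum / n = 278 / 8 = 34.75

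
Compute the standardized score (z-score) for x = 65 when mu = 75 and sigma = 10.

-1

Step 1: Recall the z-score formula: z = (x - mu) / sigma
Step 2: Substitute values: z = (65 - 75) / 10
Step 3: z = -10 / 10 = -1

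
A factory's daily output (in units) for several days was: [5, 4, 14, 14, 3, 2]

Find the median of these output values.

4.5

Step 1: Sort the data in ascending order: [2, 3, 4, 5, 14, 14]
Step 2: The number of values is n = 6.
Step 3: Since n is even, the median is the average of positions 3 and 4:
  Median = (4 + 5) / 2 = 4.5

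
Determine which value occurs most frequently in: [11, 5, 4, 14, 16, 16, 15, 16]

16

Step 1: Count the frequency of each value:
  4: appears 1 time(s)
  5: appears 1 time(s)
  11: appears 1 time(s)
  14: appears 1 time(s)
  15: appears 1 time(s)
  16: appears 3 time(s)
Step 2: The value 16 appears most frequently (3 times).
Step 3: Mode = 16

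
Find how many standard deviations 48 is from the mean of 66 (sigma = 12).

-1.5

Step 1: Recall the z-score formula: z = (x - mu) / sigma
Step 2: Substitute values: z = (48 - 66) / 12
Step 3: z = -18 / 12 = -1.5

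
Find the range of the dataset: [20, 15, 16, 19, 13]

7

Step 1: Identify the maximum value: max = 20
Step 2: Identify the minimum value: min = 13
Step 3: Range = max - min = 20 - 13 = 7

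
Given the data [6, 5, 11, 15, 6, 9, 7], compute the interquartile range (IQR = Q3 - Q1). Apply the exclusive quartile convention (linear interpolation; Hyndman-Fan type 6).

5

Step 1: Sort the data: [5, 6, 6, 7, 9, 11, 15]
Step 2: n = 7
Step 3: Using the exclusive quartile method:
  Q1 = 6
  Q2 (median) = 7
  Q3 = 11
  IQR = Q3 - Q1 = 11 - 6 = 5
Step 4: IQR = 5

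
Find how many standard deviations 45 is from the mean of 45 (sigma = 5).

0

Step 1: Recall the z-score formula: z = (x - mu) / sigma
Step 2: Substitute values: z = (45 - 45) / 5
Step 3: z = 0 / 5 = 0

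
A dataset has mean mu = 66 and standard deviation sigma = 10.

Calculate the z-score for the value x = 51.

-1.5

Step 1: Recall the z-score formula: z = (x - mu) / sigma
Step 2: Substitute values: z = (51 - 66) / 10
Step 3: z = -15 / 10 = -1.5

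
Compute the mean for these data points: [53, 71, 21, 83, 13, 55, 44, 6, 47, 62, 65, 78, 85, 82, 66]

55.4

Step 1: Sum all values: 53 + 71 + 21 + 83 + 13 + 55 + 44 + 6 + 47 + 62 + 65 + 78 + 85 + 82 + 66 = 831
Step 2: Count the number of values: n = 15
Step 3: Mean = sum / n = 831 / 15 = 55.4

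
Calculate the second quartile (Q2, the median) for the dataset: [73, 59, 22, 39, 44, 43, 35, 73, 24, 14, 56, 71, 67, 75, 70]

56

Step 1: Sort the data: [14, 22, 24, 35, 39, 43, 44, 56, 59, 67, 70, 71, 73, 73, 75]
Step 2: n = 15
Step 3: Q2 is the median. Since n is odd, it is the middle value at position 8: 56
Step 4: Q2 = 56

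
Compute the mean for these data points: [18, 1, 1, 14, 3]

7.4

Step 1: Sum all values: 18 + 1 + 1 + 14 + 3 = 37
Step 2: Count the number of values: n = 5
Step 3: Mean = sum / n = 37 / 5 = 7.4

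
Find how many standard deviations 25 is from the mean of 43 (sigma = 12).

-1.5

Step 1: Recall the z-score formula: z = (x - mu) / sigma
Step 2: Substitute values: z = (25 - 43) / 12
Step 3: z = -18 / 12 = -1.5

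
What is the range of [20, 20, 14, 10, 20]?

10

Step 1: Identify the maximum value: max = 20
Step 2: Identify the minimum value: min = 10
Step 3: Range = max - min = 20 - 10 = 10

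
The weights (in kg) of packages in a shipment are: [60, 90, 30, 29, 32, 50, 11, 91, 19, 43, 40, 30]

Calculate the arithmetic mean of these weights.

43.75

Step 1: Sum all values: 60 + 90 + 30 + 29 + 32 + 50 + 11 + 91 + 19 + 43 + 40 + 30 = 525
Step 2: Count the number of values: n = 12
Step 3: Mean = sum / n = 525 / 12 = 43.75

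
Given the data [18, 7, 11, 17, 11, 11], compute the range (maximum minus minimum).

11

Step 1: Identify the maximum value: max = 18
Step 2: Identify the minimum value: min = 7
Step 3: Range = max - min = 18 - 7 = 11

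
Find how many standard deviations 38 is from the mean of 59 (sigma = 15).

-1.4

Step 1: Recall the z-score formula: z = (x - mu) / sigma
Step 2: Substitute values: z = (38 - 59) / 15
Step 3: z = -21 / 15 = -1.4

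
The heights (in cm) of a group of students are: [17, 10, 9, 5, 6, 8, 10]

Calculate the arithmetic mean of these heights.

9.2857

Step 1: Sum all values: 17 + 10 + 9 + 5 + 6 + 8 + 10 = 65
Step 2: Count the number of values: n = 7
Step 3: Mean = sum / n = 65 / 7 = 9.2857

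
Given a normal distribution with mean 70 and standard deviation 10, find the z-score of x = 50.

-2

Step 1: Recall the z-score formula: z = (x - mu) / sigma
Step 2: Substitute values: z = (50 - 70) / 10
Step 3: z = -20 / 10 = -2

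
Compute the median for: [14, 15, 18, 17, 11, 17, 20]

17

Step 1: Sort the data in ascending order: [11, 14, 15, 17, 17, 18, 20]
Step 2: The number of values is n = 7.
Step 3: Since n is odd, the median is the middle value at position 4: 17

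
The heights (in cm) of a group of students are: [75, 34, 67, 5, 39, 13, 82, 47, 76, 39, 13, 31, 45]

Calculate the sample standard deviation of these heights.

25.3759

Step 1: Compute the mean: 43.5385
Step 2: Sum of squared deviations from the mean: 7727.2308
Step 3: Sample variance = 7727.2308 / 12 = 643.9359
Step 4: Standard deviation = sqrt(643.9359) = 25.3759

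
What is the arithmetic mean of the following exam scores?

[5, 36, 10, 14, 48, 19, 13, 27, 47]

24.3333

Step 1: Sum all values: 5 + 36 + 10 + 14 + 48 + 19 + 13 + 27 + 47 = 219
Step 2: Count the number of values: n = 9
Step 3: Mean = sum / n = 219 / 9 = 24.3333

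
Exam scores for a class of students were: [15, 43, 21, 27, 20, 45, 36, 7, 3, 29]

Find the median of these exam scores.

24

Step 1: Sort the data in ascending order: [3, 7, 15, 20, 21, 27, 29, 36, 43, 45]
Step 2: The number of values is n = 10.
Step 3: Since n is even, the median is the average of positions 5 and 6:
  Median = (21 + 27) / 2 = 24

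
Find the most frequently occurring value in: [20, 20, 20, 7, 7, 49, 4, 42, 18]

20

Step 1: Count the frequency of each value:
  4: appears 1 time(s)
  7: appears 2 time(s)
  18: appears 1 time(s)
  20: appears 3 time(s)
  42: appears 1 time(s)
  49: appears 1 time(s)
Step 2: The value 20 appears most frequently (3 times).
Step 3: Mode = 20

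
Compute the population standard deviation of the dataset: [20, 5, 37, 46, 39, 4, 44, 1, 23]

16.9444

Step 1: Compute the mean: 24.3333
Step 2: Sum of squared deviations from the mean: 2584
Step 3: Population variance = 2584 / 9 = 287.1111
Step 4: Standard deviation = sqrt(287.1111) = 16.9444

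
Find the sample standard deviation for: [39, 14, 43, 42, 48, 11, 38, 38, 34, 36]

12.1568

Step 1: Compute the mean: 34.3
Step 2: Sum of squared deviations from the mean: 1330.1
Step 3: Sample variance = 1330.1 / 9 = 147.7889
Step 4: Standard deviation = sqrt(147.7889) = 12.1568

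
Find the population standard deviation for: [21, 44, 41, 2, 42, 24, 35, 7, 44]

15.2785

Step 1: Compute the mean: 28.8889
Step 2: Sum of squared deviations from the mean: 2100.8889
Step 3: Population variance = 2100.8889 / 9 = 233.4321
Step 4: Standard deviation = sqrt(233.4321) = 15.2785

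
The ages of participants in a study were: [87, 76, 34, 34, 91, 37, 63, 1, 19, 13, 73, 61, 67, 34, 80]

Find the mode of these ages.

34

Step 1: Count the frequency of each value:
  1: appears 1 time(s)
  13: appears 1 time(s)
  19: appears 1 time(s)
  34: appears 3 time(s)
  37: appears 1 time(s)
  61: appears 1 time(s)
  63: appears 1 time(s)
  67: appears 1 time(s)
  73: appears 1 time(s)
  76: appears 1 time(s)
  80: appears 1 time(s)
  87: appears 1 time(s)
  91: appears 1 time(s)
Step 2: The value 34 appears most frequently (3 times).
Step 3: Mode = 34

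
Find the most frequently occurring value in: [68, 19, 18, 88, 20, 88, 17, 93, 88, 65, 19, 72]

88

Step 1: Count the frequency of each value:
  17: appears 1 time(s)
  18: appears 1 time(s)
  19: appears 2 time(s)
  20: appears 1 time(s)
  65: appears 1 time(s)
  68: appears 1 time(s)
  72: appears 1 time(s)
  88: appears 3 time(s)
  93: appears 1 time(s)
Step 2: The value 88 appears most frequently (3 times).
Step 3: Mode = 88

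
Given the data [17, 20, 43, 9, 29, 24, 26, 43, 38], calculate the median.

26

Step 1: Sort the data in ascending order: [9, 17, 20, 24, 26, 29, 38, 43, 43]
Step 2: The number of values is n = 9.
Step 3: Since n is odd, the median is the middle value at position 5: 26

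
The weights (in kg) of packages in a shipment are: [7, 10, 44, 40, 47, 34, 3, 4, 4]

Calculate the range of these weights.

44

Step 1: Identify the maximum value: max = 47
Step 2: Identify the minimum value: min = 3
Step 3: Range = max - min = 47 - 3 = 44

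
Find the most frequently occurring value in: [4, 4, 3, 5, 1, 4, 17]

4

Step 1: Count the frequency of each value:
  1: appears 1 time(s)
  3: appears 1 time(s)
  4: appears 3 time(s)
  5: appears 1 time(s)
  17: appears 1 time(s)
Step 2: The value 4 appears most frequently (3 times).
Step 3: Mode = 4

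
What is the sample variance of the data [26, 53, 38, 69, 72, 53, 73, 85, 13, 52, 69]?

481.5636

Step 1: Compute the mean: (26 + 53 + 38 + 69 + 72 + 53 + 73 + 85 + 13 + 52 + 69) / 11 = 54.8182
Step 2: Compute squared deviations from the mean:
  (26 - 54.8182)^2 = 830.4876
  (53 - 54.8182)^2 = 3.3058
  (38 - 54.8182)^2 = 282.8512
  (69 - 54.8182)^2 = 201.124
  (72 - 54.8182)^2 = 295.2149
  (53 - 54.8182)^2 = 3.3058
  (73 - 54.8182)^2 = 330.5785
  (85 - 54.8182)^2 = 910.9421
  (13 - 54.8182)^2 = 1748.7603
  (52 - 54.8182)^2 = 7.9421
  (69 - 54.8182)^2 = 201.124
Step 3: Sum of squared deviations = 4815.6364
Step 4: Sample variance = 4815.6364 / 10 = 481.5636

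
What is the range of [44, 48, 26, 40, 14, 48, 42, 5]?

43

Step 1: Identify the maximum value: max = 48
Step 2: Identify the minimum value: min = 5
Step 3: Range = max - min = 48 - 5 = 43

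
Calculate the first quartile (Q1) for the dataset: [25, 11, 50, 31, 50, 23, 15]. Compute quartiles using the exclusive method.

15

Step 1: Sort the data: [11, 15, 23, 25, 31, 50, 50]
Step 2: n = 7
Step 3: Using the exclusive quartile method:
  Q1 = 15
  Q2 (median) = 25
  Q3 = 50
  IQR = Q3 - Q1 = 50 - 15 = 35
Step 4: Q1 = 15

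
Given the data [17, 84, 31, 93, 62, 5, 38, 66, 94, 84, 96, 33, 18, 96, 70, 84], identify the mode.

84

Step 1: Count the frequency of each value:
  5: appears 1 time(s)
  17: appears 1 time(s)
  18: appears 1 time(s)
  31: appears 1 time(s)
  33: appears 1 time(s)
  38: appears 1 time(s)
  62: appears 1 time(s)
  66: appears 1 time(s)
  70: appears 1 time(s)
  84: appears 3 time(s)
  93: appears 1 time(s)
  94: appears 1 time(s)
  96: appears 2 time(s)
Step 2: The value 84 appears most frequently (3 times).
Step 3: Mode = 84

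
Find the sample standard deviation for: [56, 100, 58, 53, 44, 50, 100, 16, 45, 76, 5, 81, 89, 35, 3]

31.2763

Step 1: Compute the mean: 54.0667
Step 2: Sum of squared deviations from the mean: 13694.9333
Step 3: Sample variance = 13694.9333 / 14 = 978.2095
Step 4: Standard deviation = sqrt(978.2095) = 31.2763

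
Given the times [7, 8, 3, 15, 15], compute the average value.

9.6

Step 1: Sum all values: 7 + 8 + 3 + 15 + 15 = 48
Step 2: Count the number of values: n = 5
Step 3: Mean = sum / n = 48 / 5 = 9.6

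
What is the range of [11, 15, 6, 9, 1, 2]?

14

Step 1: Identify the maximum value: max = 15
Step 2: Identify the minimum value: min = 1
Step 3: Range = max - min = 15 - 1 = 14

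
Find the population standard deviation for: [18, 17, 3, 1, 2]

7.6263

Step 1: Compute the mean: 8.2
Step 2: Sum of squared deviations from the mean: 290.8
Step 3: Population variance = 290.8 / 5 = 58.16
Step 4: Standard deviation = sqrt(58.16) = 7.6263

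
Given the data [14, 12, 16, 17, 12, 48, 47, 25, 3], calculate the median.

16

Step 1: Sort the data in ascending order: [3, 12, 12, 14, 16, 17, 25, 47, 48]
Step 2: The number of values is n = 9.
Step 3: Since n is odd, the median is the middle value at position 5: 16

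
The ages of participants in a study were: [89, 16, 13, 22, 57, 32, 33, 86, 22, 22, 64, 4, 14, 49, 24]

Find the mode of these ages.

22

Step 1: Count the frequency of each value:
  4: appears 1 time(s)
  13: appears 1 time(s)
  14: appears 1 time(s)
  16: appears 1 time(s)
  22: appears 3 time(s)
  24: appears 1 time(s)
  32: appears 1 time(s)
  33: appears 1 time(s)
  49: appears 1 time(s)
  57: appears 1 time(s)
  64: appears 1 time(s)
  86: appears 1 time(s)
  89: appears 1 time(s)
Step 2: The value 22 appears most frequently (3 times).
Step 3: Mode = 22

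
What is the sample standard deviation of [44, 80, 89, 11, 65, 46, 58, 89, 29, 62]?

25.5084

Step 1: Compute the mean: 57.3
Step 2: Sum of squared deviations from the mean: 5856.1
Step 3: Sample variance = 5856.1 / 9 = 650.6778
Step 4: Standard deviation = sqrt(650.6778) = 25.5084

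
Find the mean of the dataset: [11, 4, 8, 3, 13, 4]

7.1667

Step 1: Sum all values: 11 + 4 + 8 + 3 + 13 + 4 = 43
Step 2: Count the number of values: n = 6
Step 3: Mean = sum / n = 43 / 6 = 7.1667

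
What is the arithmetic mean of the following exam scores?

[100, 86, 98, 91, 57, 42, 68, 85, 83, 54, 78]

76.5455

Step 1: Sum all values: 100 + 86 + 98 + 91 + 57 + 42 + 68 + 85 + 83 + 54 + 78 = 842
Step 2: Count the number of values: n = 11
Step 3: Mean = sum / n = 842 / 11 = 76.5455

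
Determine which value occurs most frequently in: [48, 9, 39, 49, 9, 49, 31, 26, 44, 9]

9

Step 1: Count the frequency of each value:
  9: appears 3 time(s)
  26: appears 1 time(s)
  31: appears 1 time(s)
  39: appears 1 time(s)
  44: appears 1 time(s)
  48: appears 1 time(s)
  49: appears 2 time(s)
Step 2: The value 9 appears most frequently (3 times).
Step 3: Mode = 9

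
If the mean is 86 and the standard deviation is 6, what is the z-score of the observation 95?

1.5

Step 1: Recall the z-score formula: z = (x - mu) / sigma
Step 2: Substitute values: z = (95 - 86) / 6
Step 3: z = 9 / 6 = 1.5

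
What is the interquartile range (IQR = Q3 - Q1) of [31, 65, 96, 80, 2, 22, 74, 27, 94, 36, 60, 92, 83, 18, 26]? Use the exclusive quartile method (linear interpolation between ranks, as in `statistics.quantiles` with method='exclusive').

57

Step 1: Sort the data: [2, 18, 22, 26, 27, 31, 36, 60, 65, 74, 80, 83, 92, 94, 96]
Step 2: n = 15
Step 3: Using the exclusive quartile method:
  Q1 = 26
  Q2 (median) = 60
  Q3 = 83
  IQR = Q3 - Q1 = 83 - 26 = 57
Step 4: IQR = 57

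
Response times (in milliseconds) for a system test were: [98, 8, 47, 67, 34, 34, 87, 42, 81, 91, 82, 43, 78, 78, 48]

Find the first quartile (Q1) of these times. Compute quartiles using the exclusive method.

42

Step 1: Sort the data: [8, 34, 34, 42, 43, 47, 48, 67, 78, 78, 81, 82, 87, 91, 98]
Step 2: n = 15
Step 3: Using the exclusive quartile method:
  Q1 = 42
  Q2 (median) = 67
  Q3 = 82
  IQR = Q3 - Q1 = 82 - 42 = 40
Step 4: Q1 = 42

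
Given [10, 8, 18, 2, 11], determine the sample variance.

33.2

Step 1: Compute the mean: (10 + 8 + 18 + 2 + 11) / 5 = 9.8
Step 2: Compute squared deviations from the mean:
  (10 - 9.8)^2 = 0.04
  (8 - 9.8)^2 = 3.24
  (18 - 9.8)^2 = 67.24
  (2 - 9.8)^2 = 60.84
  (11 - 9.8)^2 = 1.44
Step 3: Sum of squared deviations = 132.8
Step 4: Sample variance = 132.8 / 4 = 33.2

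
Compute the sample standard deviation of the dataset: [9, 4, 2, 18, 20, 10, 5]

6.9454

Step 1: Compute the mean: 9.7143
Step 2: Sum of squared deviations from the mean: 289.4286
Step 3: Sample variance = 289.4286 / 6 = 48.2381
Step 4: Standard deviation = sqrt(48.2381) = 6.9454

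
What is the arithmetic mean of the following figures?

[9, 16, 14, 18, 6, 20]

13.8333

Step 1: Sum all values: 9 + 16 + 14 + 18 + 6 + 20 = 83
Step 2: Count the number of values: n = 6
Step 3: Mean = sum / n = 83 / 6 = 13.8333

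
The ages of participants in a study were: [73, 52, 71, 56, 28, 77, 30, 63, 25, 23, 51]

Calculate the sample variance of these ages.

414.6909

Step 1: Compute the mean: (73 + 52 + 71 + 56 + 28 + 77 + 30 + 63 + 25 + 23 + 51) / 11 = 49.9091
Step 2: Compute squared deviations from the mean:
  (73 - 49.9091)^2 = 533.1901
  (52 - 49.9091)^2 = 4.3719
  (71 - 49.9091)^2 = 444.8264
  (56 - 49.9091)^2 = 37.0992
  (28 - 49.9091)^2 = 480.0083
  (77 - 49.9091)^2 = 733.9174
  (30 - 49.9091)^2 = 396.3719
  (63 - 49.9091)^2 = 171.3719
  (25 - 49.9091)^2 = 620.4628
  (23 - 49.9091)^2 = 724.0992
  (51 - 49.9091)^2 = 1.1901
Step 3: Sum of squared deviations = 4146.9091
Step 4: Sample variance = 4146.9091 / 10 = 414.6909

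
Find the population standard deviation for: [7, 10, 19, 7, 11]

4.4

Step 1: Compute the mean: 10.8
Step 2: Sum of squared deviations from the mean: 96.8
Step 3: Population variance = 96.8 / 5 = 19.36
Step 4: Standard deviation = sqrt(19.36) = 4.4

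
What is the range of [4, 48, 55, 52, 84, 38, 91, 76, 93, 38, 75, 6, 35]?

89

Step 1: Identify the maximum value: max = 93
Step 2: Identify the minimum value: min = 4
Step 3: Range = max - min = 93 - 4 = 89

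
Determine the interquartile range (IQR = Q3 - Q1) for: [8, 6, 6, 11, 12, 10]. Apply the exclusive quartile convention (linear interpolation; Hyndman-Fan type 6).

5.25

Step 1: Sort the data: [6, 6, 8, 10, 11, 12]
Step 2: n = 6
Step 3: Using the exclusive quartile method:
  Q1 = 6
  Q2 (median) = 9
  Q3 = 11.25
  IQR = Q3 - Q1 = 11.25 - 6 = 5.25
Step 4: IQR = 5.25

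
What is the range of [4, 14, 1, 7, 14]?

13

Step 1: Identify the maximum value: max = 14
Step 2: Identify the minimum value: min = 1
Step 3: Range = max - min = 14 - 1 = 13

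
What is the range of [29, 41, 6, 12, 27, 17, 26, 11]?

35

Step 1: Identify the maximum value: max = 41
Step 2: Identify the minimum value: min = 6
Step 3: Range = max - min = 41 - 6 = 35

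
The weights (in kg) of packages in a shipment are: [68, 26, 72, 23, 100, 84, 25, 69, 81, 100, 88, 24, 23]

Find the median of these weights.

69

Step 1: Sort the data in ascending order: [23, 23, 24, 25, 26, 68, 69, 72, 81, 84, 88, 100, 100]
Step 2: The number of values is n = 13.
Step 3: Since n is odd, the median is the middle value at position 7: 69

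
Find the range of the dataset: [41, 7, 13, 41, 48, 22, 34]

41

Step 1: Identify the maximum value: max = 48
Step 2: Identify the minimum value: min = 7
Step 3: Range = max - min = 48 - 7 = 41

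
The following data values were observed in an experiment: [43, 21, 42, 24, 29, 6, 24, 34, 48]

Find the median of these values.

29

Step 1: Sort the data in ascending order: [6, 21, 24, 24, 29, 34, 42, 43, 48]
Step 2: The number of values is n = 9.
Step 3: Since n is odd, the median is the middle value at position 5: 29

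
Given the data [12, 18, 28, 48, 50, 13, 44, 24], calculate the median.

26

Step 1: Sort the data in ascending order: [12, 13, 18, 24, 28, 44, 48, 50]
Step 2: The number of values is n = 8.
Step 3: Since n is even, the median is the average of positions 4 and 5:
  Median = (24 + 28) / 2 = 26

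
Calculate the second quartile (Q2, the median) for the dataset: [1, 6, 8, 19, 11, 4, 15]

8

Step 1: Sort the data: [1, 4, 6, 8, 11, 15, 19]
Step 2: n = 7
Step 3: Q2 is the median. Since n is odd, it is the middle value at position 4: 8
Step 4: Q2 = 8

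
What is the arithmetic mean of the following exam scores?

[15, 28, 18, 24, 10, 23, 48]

23.7143

Step 1: Sum all values: 15 + 28 + 18 + 24 + 10 + 23 + 48 = 166
Step 2: Count the number of values: n = 7
Step 3: Mean = sum / n = 166 / 7 = 23.7143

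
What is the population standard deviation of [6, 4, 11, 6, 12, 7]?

2.8674

Step 1: Compute the mean: 7.6667
Step 2: Sum of squared deviations from the mean: 49.3333
Step 3: Population variance = 49.3333 / 6 = 8.2222
Step 4: Standard deviation = sqrt(8.2222) = 2.8674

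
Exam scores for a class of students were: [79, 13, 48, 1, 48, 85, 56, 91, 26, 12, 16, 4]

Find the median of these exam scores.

37

Step 1: Sort the data in ascending order: [1, 4, 12, 13, 16, 26, 48, 48, 56, 79, 85, 91]
Step 2: The number of values is n = 12.
Step 3: Since n is even, the median is the average of positions 6 and 7:
  Median = (26 + 48) / 2 = 37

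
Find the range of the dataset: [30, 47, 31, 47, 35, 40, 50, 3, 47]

47

Step 1: Identify the maximum value: max = 50
Step 2: Identify the minimum value: min = 3
Step 3: Range = max - min = 50 - 3 = 47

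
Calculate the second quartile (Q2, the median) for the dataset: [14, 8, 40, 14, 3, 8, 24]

14

Step 1: Sort the data: [3, 8, 8, 14, 14, 24, 40]
Step 2: n = 7
Step 3: Q2 is the median. Since n is odd, it is the middle value at position 4: 14
Step 4: Q2 = 14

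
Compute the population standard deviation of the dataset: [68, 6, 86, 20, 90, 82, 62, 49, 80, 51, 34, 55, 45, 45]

24.0184

Step 1: Compute the mean: 55.2143
Step 2: Sum of squared deviations from the mean: 8076.3571
Step 3: Population variance = 8076.3571 / 14 = 576.8827
Step 4: Standard deviation = sqrt(576.8827) = 24.0184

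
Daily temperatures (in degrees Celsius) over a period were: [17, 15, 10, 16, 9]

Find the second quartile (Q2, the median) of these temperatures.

15

Step 1: Sort the data: [9, 10, 15, 16, 17]
Step 2: n = 5
Step 3: Q2 is the median. Since n is odd, it is the middle value at position 3: 15
Step 4: Q2 = 15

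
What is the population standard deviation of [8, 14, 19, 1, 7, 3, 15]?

6.1379

Step 1: Compute the mean: 9.5714
Step 2: Sum of squared deviations from the mean: 263.7143
Step 3: Population variance = 263.7143 / 7 = 37.6735
Step 4: Standard deviation = sqrt(37.6735) = 6.1379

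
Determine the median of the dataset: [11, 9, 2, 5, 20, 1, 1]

5

Step 1: Sort the data in ascending order: [1, 1, 2, 5, 9, 11, 20]
Step 2: The number of values is n = 7.
Step 3: Since n is odd, the median is the middle value at position 4: 5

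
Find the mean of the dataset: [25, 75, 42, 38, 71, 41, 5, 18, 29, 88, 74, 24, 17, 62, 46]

43.6667

Step 1: Sum all values: 25 + 75 + 42 + 38 + 71 + 41 + 5 + 18 + 29 + 88 + 74 + 24 + 17 + 62 + 46 = 655
Step 2: Count the number of values: n = 15
Step 3: Mean = sum / n = 655 / 15 = 43.6667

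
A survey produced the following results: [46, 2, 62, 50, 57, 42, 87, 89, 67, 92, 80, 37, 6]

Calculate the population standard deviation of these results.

27.9831

Step 1: Compute the mean: 55.1538
Step 2: Sum of squared deviations from the mean: 10179.6923
Step 3: Population variance = 10179.6923 / 13 = 783.0533
Step 4: Standard deviation = sqrt(783.0533) = 27.9831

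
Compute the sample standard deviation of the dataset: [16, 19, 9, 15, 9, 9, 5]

4.9905

Step 1: Compute the mean: 11.7143
Step 2: Sum of squared deviations from the mean: 149.4286
Step 3: Sample variance = 149.4286 / 6 = 24.9048
Step 4: Standard deviation = sqrt(24.9048) = 4.9905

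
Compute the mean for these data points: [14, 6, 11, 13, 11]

11

Step 1: Sum all values: 14 + 6 + 11 + 13 + 11 = 55
Step 2: Count the number of values: n = 5
Step 3: Mean = sum / n = 55 / 5 = 11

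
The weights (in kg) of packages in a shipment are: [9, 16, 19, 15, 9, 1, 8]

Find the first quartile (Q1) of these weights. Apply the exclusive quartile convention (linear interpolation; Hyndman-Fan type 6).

8

Step 1: Sort the data: [1, 8, 9, 9, 15, 16, 19]
Step 2: n = 7
Step 3: Using the exclusive quartile method:
  Q1 = 8
  Q2 (median) = 9
  Q3 = 16
  IQR = Q3 - Q1 = 16 - 8 = 8
Step 4: Q1 = 8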